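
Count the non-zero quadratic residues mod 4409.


For prime p, the number of non-zero quadratic residues is (p-1)/2.
= (4409-1)/2
= 2204

2204


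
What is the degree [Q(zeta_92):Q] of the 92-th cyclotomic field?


The degree equals Euler's totient phi(92).
92 = 2^2 * 23
phi(92) = 44

44


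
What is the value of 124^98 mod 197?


p = 197 is prime and the exponent is (p-1)/2 = 98, so by Euler's criterion 124^98 = (124/197) = +1 or -1 mod 197.
Compute by square-and-multiply:
  98 = 64 + 32 + 2 (binary 1100010)
  Repeated squaring mod 197: 124^1 = 124, 124^2 = 10, 124^4 = 100, 124^8 = 150, 124^16 = 42, 124^32 = 188, 124^64 = 81
  124^98 = 124^64 * 124^32 * 124^2 = 81 * 188 * 10 mod 197
    81 * 188 = 15228 = 59 mod 197
    59 * 10 = 590 = 196 mod 197
  124^98 = 196 mod 197
Result 196 = p - 1 = -1 mod 197: 124 is a quadratic non-residue mod 197. As a residue in [0, p-1] the value is 196.
124^98 mod 197 = 196

196


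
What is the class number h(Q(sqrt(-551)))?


K = Q(sqrt(-551)). d mod 4 = 1, so D = disc(K) = d = -551
h(K) equals the number of primitive reduced positive-definite forms (a, b, c) = a*x^2 + b*x*y + c*y^2 with b^2 - 4ac = D,
where reduced means |b| <= a <= c, with b >= 0 whenever |b| = a or a = c, and primitive means gcd(a, b, c) = 1.
Reduced forces 3a^2 <= |D| = 551, so 1 <= a <= 13; b must have the parity of D, and c = (b^2 - D)/(4a) must be an integer >= a.
Enumerate a = 1..13, b in [-a, a]:
  a=1: (1, 1, 138)  [1]
  a=2: (2, -1, 69), (2, 1, 69)  [2]
  a=3: (3, -1, 46), (3, 1, 46)  [2]
  a=4: (4, -3, 35), (4, 3, 35)  [2]
  a=5: (5, -3, 28), (5, 3, 28)  [2]
  a=6: (6, -5, 24), (6, -1, 23), (6, 1, 23), (6, 5, 24)  [4]
  a=7: (7, -3, 20), (7, 3, 20)  [2]
  a=8: (8, -5, 18), (8, 5, 18)  [2]
  a=9: (9, -5, 16), (9, 5, 16)  [2]
  a=10: (10, -7, 15), (10, -3, 14), (10, 3, 14), (10, 7, 15)  [4]
  a=11: none
  a=12: (12, -11, 14), (12, 5, 12), (12, 11, 14)  [3]
  a=13: none
Total reduced forms: 1 + 2 + 2 + 2 + 2 + 4 + 2 + 2 + 2 + 4 + 3 = 26
h = 26

26


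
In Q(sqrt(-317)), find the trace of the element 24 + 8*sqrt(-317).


Tr(a + b*sqrt(d)) = (a + b*sqrt(d)) + (a - b*sqrt(d)) = 2a
= 2 * (24)
= 48

48


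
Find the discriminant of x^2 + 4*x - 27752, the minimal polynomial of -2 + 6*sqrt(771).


The element -2 + 6*sqrt(771) has minimal polynomial:
x^2 + 4*x - 27752
Discriminant = (4)^2 - 4*(-27752)
= 16 + 111008
= 111024

111024


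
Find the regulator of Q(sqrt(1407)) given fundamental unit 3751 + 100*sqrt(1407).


epsilon = 3751 + 100*sqrt(1407)
= 7501.9999
R = ln(7501.9999)
= 8.9229

8.9229


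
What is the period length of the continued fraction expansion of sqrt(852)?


Run the CF algorithm for sqrt(852).
a_0 = floor(sqrt(852)) = 29; set m_0=0, q_0=1.
Recurrence: m' = q*a - m,  q' = (d - m'^2)/q,  a' = floor((a_0 + m')/q').
  step 1: m=29, q=11, a=5
  step 2: m=26, q=16, a=3
  step 3: m=22, q=23, a=2
  step 4: m=24, q=12, a=4
  step 5: m=24, q=23, a=2
  step 6: m=22, q=16, a=3
  step 7: m=26, q=11, a=5
  step 8: m=29, q=1, a=58
a_8 = 2*a_0 = 58, so the period closes here.
sqrt(852) = [29; 5, 3, 2, 4, 2, 3, 5, 58]
Period length = 8

8


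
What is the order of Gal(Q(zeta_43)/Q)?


|Gal(Q(zeta_43)/Q)| = phi(43)
= 42

42


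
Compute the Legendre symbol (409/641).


p = 641 is prime, so compute (409/641) with the reciprocity algorithm (Jacobi-symbol steps: pull out 2s via (2/n), flip via reciprocity, reduce):
  reciprocity: (409/641) -> +(641/409)
  reduce: (232/409)
  pull out 2: (2/409) = +1  (since 409 mod 8 = 1)
  pull out 2: (2/409) = +1  (since 409 mod 8 = 1)
  pull out 2: (2/409) = +1  (since 409 mod 8 = 1)
  reciprocity: (29/409) -> +(409/29)
  reduce: (3/29)
  reciprocity: (3/29) -> +(29/3)
  reduce: (2/3)
  pull out 2: (2/3) = -1  (since 3 mod 8 = 3)
  (1/3) = 1
Product of signs = -1
(409/641) = -1

-1


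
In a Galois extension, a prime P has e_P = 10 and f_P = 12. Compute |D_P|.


|D_P| = e * f
= 10 * 12
= 120

120


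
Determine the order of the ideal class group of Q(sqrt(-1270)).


K = Q(sqrt(-1270)). d mod 4 = 2, so D = disc(K) = 4d = -5080
h(K) equals the number of primitive reduced positive-definite forms (a, b, c) = a*x^2 + b*x*y + c*y^2 with b^2 - 4ac = D,
where reduced means |b| <= a <= c, with b >= 0 whenever |b| = a or a = c, and primitive means gcd(a, b, c) = 1.
Reduced forces 3a^2 <= |D| = 5080, so 1 <= a <= 41; b must have the parity of D, and c = (b^2 - D)/(4a) must be an integer >= a.
Enumerate a = 1..41, b in [-a, a]:
  a=1: (1, 0, 1270)  [1]
  a=2: (2, 0, 635)  [1]
  a=3..4: none
  a=5: (5, 0, 254)  [1]
  a=6: none
  a=7: (7, -4, 182), (7, 4, 182)  [2]
  a=8..9: none
  a=10: (10, 0, 127)  [1]
  a=11..12: none
  a=13: (13, -4, 98), (13, 4, 98)  [2]
  a=14: (14, -4, 91), (14, 4, 91)  [2]
  a=15..22: none
  a=23: (23, -16, 58), (23, 16, 58)  [2]
  a=24..25: none
  a=26: (26, -4, 49), (26, 4, 49)  [2]
  a=27..28: none
  a=29: (29, -16, 46), (29, 16, 46)  [2]
  a=30: none
  a=31: (31, -2, 41), (31, 2, 41)  [2]
  a=32..34: none
  a=35: (35, -10, 37), (35, 10, 37)  [2]
  a=36..41: none
Total reduced forms: 1 + 1 + 1 + 2 + 1 + 2 + 2 + 2 + 2 + 2 + 2 + 2 = 20
h = 20

20


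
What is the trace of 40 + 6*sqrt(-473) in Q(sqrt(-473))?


Tr(a + b*sqrt(d)) = (a + b*sqrt(d)) + (a - b*sqrt(d)) = 2a
= 2 * (40)
= 80

80


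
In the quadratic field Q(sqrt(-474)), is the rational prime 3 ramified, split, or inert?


K = Q(sqrt(-474)). Since d mod 4 = 2, disc(K) = -1896.
Check p | disc: -1896 mod 3 = 0.
p divides disc, so p ramifies: (p) = P^2 with e=2, f=1, g=1.
Therefore p is ramified.

ramified


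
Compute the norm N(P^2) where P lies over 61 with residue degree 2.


N(P^a) = p^(a*f)
= 61^(2*2)
= 61^4
= 13845841

13845841


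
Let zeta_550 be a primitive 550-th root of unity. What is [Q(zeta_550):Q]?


The degree equals Euler's totient phi(550).
550 = 2 * 5^2 * 11
phi(550) = 200

200


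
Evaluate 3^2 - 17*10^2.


x^2 - d*y^2
= 3^2 - 17*10^2
= 9 - 1700
= -1691

-1691


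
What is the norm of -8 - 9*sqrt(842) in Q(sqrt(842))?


N(a + b*sqrt(d)) = a^2 - d*b^2
= (-8)^2 - (842)*(-9)^2
= 64 - 68202
= -68138

-68138


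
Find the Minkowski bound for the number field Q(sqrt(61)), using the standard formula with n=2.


d = 61, d mod 4 = 1, so disc(K) = d = 61; |disc(K)| = 61
Real quadratic field, so n = 2, s = r2 = 0, r1 = 2
M = (n!/n^n) * (4/pi)^s * sqrt(|disc(K)|) = (2!/2^2) * (4/pi)^0 * sqrt(61)
= 0.5 * 1.000000 * 7.810250
= 3.9051

3.9051


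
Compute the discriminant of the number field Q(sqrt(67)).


For K = Q(sqrt(d)) with d squarefree: disc(K) = d if d = 1 mod 4, and disc(K) = 4d if d = 2 or 3 mod 4.
Here d = 67, and d mod 4 = 3.
d = 3 mod 4, not 1 (O_K = Z[sqrt(d)]), so disc(K) = 4d = 4 * (67) = 268

268


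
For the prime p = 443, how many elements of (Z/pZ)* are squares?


For prime p, the number of non-zero quadratic residues is (p-1)/2.
= (443-1)/2
= 221

221


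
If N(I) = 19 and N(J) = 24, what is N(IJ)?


N(IJ) = N(I) * N(J)
= 19 * 24
= 456

456


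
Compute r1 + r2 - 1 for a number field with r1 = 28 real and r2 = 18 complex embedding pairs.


By Dirichlet's unit theorem:
rank = r1 + r2 - 1
= 28 + 18 - 1
= 45

45


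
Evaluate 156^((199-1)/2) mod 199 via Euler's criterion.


p = 199 is prime and the exponent is (p-1)/2 = 99, so by Euler's criterion 156^99 = (156/199) = +1 or -1 mod 199.
Compute by square-and-multiply:
  99 = 64 + 32 + 2 + 1 (binary 1100011)
  Repeated squaring mod 199: 156^1 = 156, 156^2 = 58, 156^4 = 180, 156^8 = 162, 156^16 = 175, 156^32 = 178, 156^64 = 43
  156^99 = 156^64 * 156^32 * 156^2 * 156^1 = 43 * 178 * 58 * 156 mod 199
    43 * 178 = 7654 = 92 mod 199
    92 * 58 = 5336 = 162 mod 199
    162 * 156 = 25272 = 198 mod 199
  156^99 = 198 mod 199
Result 198 = p - 1 = -1 mod 199: 156 is a quadratic non-residue mod 199. As a residue in [0, p-1] the value is 198.
156^99 mod 199 = 198

198


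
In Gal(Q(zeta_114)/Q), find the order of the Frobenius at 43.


The Frobenius at p in Gal(Q(zeta_n)/Q) = (Z/nZ)* is the class of p, so its order is ord_114(43), the smallest k >= 1 with 43^k = 1 mod 114.
n = 114 = 2 * 3 * 19, phi(114) = 36; the order divides phi(n).
Divisors of 36: 1, 2, 3, 4, 6, 9, 12, 18, 36
Repeated squaring mod 114: 43^1 = 43, 43^2 = 25, 43^4 = 55, 43^8 = 61, 43^16 = 73, 43^32 = 85
Test divisors in increasing order:
  k=1: 43^1 = 43 mod 114
  k=2: 43^2 = 25 mod 114
  k=3: 43^3 = 25 * 43 = 49 mod 114
  k=4: 43^4 = 55 mod 114
  k=6: 43^6 = 55 * 25 = 7 mod 114
  k=9: 43^9 = 61 * 43 = 1 mod 114  <- first divisor giving 1
Order = 9

9


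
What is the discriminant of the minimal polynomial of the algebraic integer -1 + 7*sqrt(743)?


The element -1 + 7*sqrt(743) has minimal polynomial:
x^2 + 2*x - 36406
Discriminant = (2)^2 - 4*(-36406)
= 4 + 145624
= 145628

145628


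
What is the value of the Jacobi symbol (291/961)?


Compute (291/961) via quadratic reciprocity:
  reciprocity: (291/961) -> +(961/291)
  reduce: (88/291)
  pull out 2: (2/291) = -1  (since 291 mod 8 = 3)
  pull out 2: (2/291) = -1  (since 291 mod 8 = 3)
  pull out 2: (2/291) = -1  (since 291 mod 8 = 3)
  reciprocity: (11/291) -> -(291/11)
  reduce: (5/11)
  reciprocity: (5/11) -> +(11/5)
  reduce: (1/5)
  (1/5) = 1
Product of signs = 1

1


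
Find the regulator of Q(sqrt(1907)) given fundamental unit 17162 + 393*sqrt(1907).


epsilon = 17162 + 393*sqrt(1907)
= 34324.0000
R = ln(34324.0000)
= 10.4436

10.4436


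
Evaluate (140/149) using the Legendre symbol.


p = 149 is prime, so compute (140/149) with the reciprocity algorithm (Jacobi-symbol steps: pull out 2s via (2/n), flip via reciprocity, reduce):
  pull out 2: (2/149) = -1  (since 149 mod 8 = 5)
  pull out 2: (2/149) = -1  (since 149 mod 8 = 5)
  reciprocity: (35/149) -> +(149/35)
  reduce: (9/35)
  reciprocity: (9/35) -> +(35/9)
  reduce: (8/9)
  pull out 2: (2/9) = +1  (since 9 mod 8 = 1)
  pull out 2: (2/9) = +1  (since 9 mod 8 = 1)
  pull out 2: (2/9) = +1  (since 9 mod 8 = 1)
  (1/9) = 1
Product of signs = 1
(140/149) = 1

1


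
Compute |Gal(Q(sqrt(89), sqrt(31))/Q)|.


The 2 square roots of distinct primes are multiplicatively independent over Q,
so [K:Q] = 2^2 and Gal(K/Q) is isomorphic to (Z/2Z)^2.
|Gal| = 2^2 = 4

4


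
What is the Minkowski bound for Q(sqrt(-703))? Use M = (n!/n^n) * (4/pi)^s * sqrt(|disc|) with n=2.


d = -703, d mod 4 = 1, so disc(K) = d = -703; |disc(K)| = 703
Imaginary quadratic field, so n = 2, s = r2 = 1, r1 = 0
M = (n!/n^n) * (4/pi)^s * sqrt(|disc(K)|) = (2!/2^2) * (4/pi)^1 * sqrt(703)
= 0.5 * 1.273240 * 26.514147
= 16.8794

16.8794


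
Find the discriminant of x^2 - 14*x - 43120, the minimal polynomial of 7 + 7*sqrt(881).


The element 7 + 7*sqrt(881) has minimal polynomial:
x^2 - 14*x - 43120
Discriminant = (-14)^2 - 4*(-43120)
= 196 + 172480
= 172676

172676


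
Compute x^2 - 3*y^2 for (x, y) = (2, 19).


x^2 - d*y^2
= 2^2 - 3*19^2
= 4 - 1083
= -1079

-1079


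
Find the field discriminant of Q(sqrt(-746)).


For K = Q(sqrt(d)) with d squarefree: disc(K) = d if d = 1 mod 4, and disc(K) = 4d if d = 2 or 3 mod 4.
Here d = -746, and d mod 4 = 2.
d = 2 mod 4, not 1 (O_K = Z[sqrt(d)]), so disc(K) = 4d = 4 * (-746) = -2984

-2984


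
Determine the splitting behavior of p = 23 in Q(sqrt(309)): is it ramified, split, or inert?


K = Q(sqrt(309)). Since d mod 4 = 1, disc(K) = 309.
Check p | disc: 309 mod 23 = 10.
p does not divide disc. Compute Legendre symbol (d/p):
10^((23-1)/2) mod 23 = -1
(d/p) = -1, so p is inert: (p) stays prime with e=1, f=2, g=1.
Therefore p is inert.

inert


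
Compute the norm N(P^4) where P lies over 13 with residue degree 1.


N(P^a) = p^(a*f)
= 13^(4*1)
= 13^4
= 28561

28561


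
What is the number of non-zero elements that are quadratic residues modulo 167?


For prime p, the number of non-zero quadratic residues is (p-1)/2.
= (167-1)/2
= 83

83


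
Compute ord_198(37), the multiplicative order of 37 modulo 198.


We want ord_198(37), the smallest k >= 1 with 37^k = 1 mod 198.
n = 198 = 2 * 3^2 * 11, phi(198) = 60; the order divides phi(n).
Divisors of 60: 1, 2, 3, 4, 5, 6, 10, 12, 15, 20, 30, 60
Repeated squaring mod 198: 37^1 = 37, 37^2 = 181, 37^4 = 91, 37^8 = 163, 37^16 = 37, 37^32 = 181
Test divisors in increasing order:
  k=1: 37^1 = 37 mod 198
  k=2: 37^2 = 181 mod 198
  k=3: 37^3 = 181 * 37 = 163 mod 198
  k=4: 37^4 = 91 mod 198
  k=5: 37^5 = 91 * 37 = 1 mod 198  <- first divisor giving 1
Order = 5

5


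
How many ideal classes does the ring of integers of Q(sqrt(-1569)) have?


K = Q(sqrt(-1569)). d mod 4 = 3, so D = disc(K) = 4d = -6276
h(K) equals the number of primitive reduced positive-definite forms (a, b, c) = a*x^2 + b*x*y + c*y^2 with b^2 - 4ac = D,
where reduced means |b| <= a <= c, with b >= 0 whenever |b| = a or a = c, and primitive means gcd(a, b, c) = 1.
Reduced forces 3a^2 <= |D| = 6276, so 1 <= a <= 45; b must have the parity of D, and c = (b^2 - D)/(4a) must be an integer >= a.
Enumerate a = 1..45, b in [-a, a]:
  a=1: (1, 0, 1569)  [1]
  a=2: (2, 2, 785)  [1]
  a=3: (3, 0, 523)  [1]
  a=4: none
  a=5: (5, -2, 314), (5, 2, 314)  [2]
  a=6: (6, 6, 263)  [1]
  a=7..9: none
  a=10: (10, -2, 157), (10, 2, 157)  [2]
  a=11: (11, -4, 143), (11, 4, 143)  [2]
  a=12: none
  a=13: (13, -4, 121), (13, 4, 121)  [2]
  a=14: none
  a=15: (15, -12, 107), (15, 12, 107)  [2]
  a=16..21: none
  a=22: (22, -18, 75), (22, 18, 75)  [2]
  a=23: (23, -16, 71), (23, 16, 71)  [2]
  a=24: none
  a=25: (25, -18, 66), (25, 18, 66)  [2]
  a=26: (26, -22, 65), (26, 22, 65)  [2]
  a=27..29: none
  a=30: (30, -18, 55), (30, 18, 55)  [2]
  a=31..32: none
  a=33: (33, -18, 50), (33, 18, 50)  [2]
  a=34..38: none
  a=39: (39, -30, 46), (39, 30, 46)  [2]
  a=40..45: none
Total reduced forms: 1 + 1 + 1 + 2 + 1 + 2 + 2 + 2 + 2 + 2 + 2 + 2 + 2 + 2 + 2 + 2 = 28
h = 28

28


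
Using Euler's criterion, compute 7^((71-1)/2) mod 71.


p = 71 is prime and the exponent is (p-1)/2 = 35, so by Euler's criterion 7^35 = (7/71) = +1 or -1 mod 71.
Compute by square-and-multiply:
  35 = 32 + 2 + 1 (binary 100011)
  Repeated squaring mod 71: 7^1 = 7, 7^2 = 49, 7^4 = 58, 7^8 = 27, 7^16 = 19, 7^32 = 6
  7^35 = 7^32 * 7^2 * 7^1 = 6 * 49 * 7 mod 71
    6 * 49 = 294 = 10 mod 71
    10 * 7 = 70 = 70 mod 71
  7^35 = 70 mod 71
Result 70 = p - 1 = -1 mod 71: 7 is a quadratic non-residue mod 71. As a residue in [0, p-1] the value is 70.
7^35 mod 71 = 70

70


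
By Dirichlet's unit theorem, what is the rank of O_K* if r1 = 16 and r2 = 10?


By Dirichlet's unit theorem:
rank = r1 + r2 - 1
= 16 + 10 - 1
= 25

25


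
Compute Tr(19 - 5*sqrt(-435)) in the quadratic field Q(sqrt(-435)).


Tr(a + b*sqrt(d)) = (a + b*sqrt(d)) + (a - b*sqrt(d)) = 2a
= 2 * (19)
= 38

38


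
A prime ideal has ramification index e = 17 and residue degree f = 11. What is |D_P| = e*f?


|D_P| = e * f
= 17 * 11
= 187

187


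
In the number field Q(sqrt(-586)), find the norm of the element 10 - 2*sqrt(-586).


N(a + b*sqrt(d)) = a^2 - d*b^2
= (10)^2 - (-586)*(-2)^2
= 100 + 2344
= 2444

2444


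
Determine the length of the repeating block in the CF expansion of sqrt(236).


Run the CF algorithm for sqrt(236).
a_0 = floor(sqrt(236)) = 15; set m_0=0, q_0=1.
Recurrence: m' = q*a - m,  q' = (d - m'^2)/q,  a' = floor((a_0 + m')/q').
  step 1: m=15, q=11, a=2
  step 2: m=7, q=17, a=1
  step 3: m=10, q=8, a=3
  step 4: m=14, q=5, a=5
  step 5: m=11, q=23, a=1
  step 6: m=12, q=4, a=6
  step 7: m=12, q=23, a=1
  step 8: m=11, q=5, a=5
  step 9: m=14, q=8, a=3
  step 10: m=10, q=17, a=1
  step 11: m=7, q=11, a=2
  step 12: m=15, q=1, a=30
a_12 = 2*a_0 = 30, so the period closes here.
sqrt(236) = [15; 2, 1, 3, 5, 1, 6, 1, 5, 3, 1, 2, 30]
Period length = 12

12


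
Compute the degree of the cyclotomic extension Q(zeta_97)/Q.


The degree equals Euler's totient phi(97).
97 = 97
phi(97) = 96

96


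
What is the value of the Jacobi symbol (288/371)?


Compute (288/371) via quadratic reciprocity:
  pull out 2: (2/371) = -1  (since 371 mod 8 = 3)
  pull out 2: (2/371) = -1  (since 371 mod 8 = 3)
  pull out 2: (2/371) = -1  (since 371 mod 8 = 3)
  pull out 2: (2/371) = -1  (since 371 mod 8 = 3)
  pull out 2: (2/371) = -1  (since 371 mod 8 = 3)
  reciprocity: (9/371) -> +(371/9)
  reduce: (2/9)
  pull out 2: (2/9) = +1  (since 9 mod 8 = 1)
  (1/9) = 1
Product of signs = -1

-1


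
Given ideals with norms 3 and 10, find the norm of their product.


N(IJ) = N(I) * N(J)
= 3 * 10
= 30

30


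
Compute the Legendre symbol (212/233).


p = 233 is prime, so compute (212/233) with the reciprocity algorithm (Jacobi-symbol steps: pull out 2s via (2/n), flip via reciprocity, reduce):
  pull out 2: (2/233) = +1  (since 233 mod 8 = 1)
  pull out 2: (2/233) = +1  (since 233 mod 8 = 1)
  reciprocity: (53/233) -> +(233/53)
  reduce: (21/53)
  reciprocity: (21/53) -> +(53/21)
  reduce: (11/21)
  reciprocity: (11/21) -> +(21/11)
  reduce: (10/11)
  pull out 2: (2/11) = -1  (since 11 mod 8 = 3)
  reciprocity: (5/11) -> +(11/5)
  reduce: (1/5)
  (1/5) = 1
Product of signs = -1
(212/233) = -1

-1


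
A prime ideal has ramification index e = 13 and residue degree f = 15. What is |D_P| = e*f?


|D_P| = e * f
= 13 * 15
= 195

195


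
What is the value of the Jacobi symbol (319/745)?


Compute (319/745) via quadratic reciprocity:
  reciprocity: (319/745) -> +(745/319)
  reduce: (107/319)
  reciprocity: (107/319) -> -(319/107)
  reduce: (105/107)
  reciprocity: (105/107) -> +(107/105)
  reduce: (2/105)
  pull out 2: (2/105) = +1  (since 105 mod 8 = 1)
  (1/105) = 1
Product of signs = -1

-1


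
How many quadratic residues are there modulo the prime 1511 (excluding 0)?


For prime p, the number of non-zero quadratic residues is (p-1)/2.
= (1511-1)/2
= 755

755


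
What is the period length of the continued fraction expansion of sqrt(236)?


Run the CF algorithm for sqrt(236).
a_0 = floor(sqrt(236)) = 15; set m_0=0, q_0=1.
Recurrence: m' = q*a - m,  q' = (d - m'^2)/q,  a' = floor((a_0 + m')/q').
  step 1: m=15, q=11, a=2
  step 2: m=7, q=17, a=1
  step 3: m=10, q=8, a=3
  step 4: m=14, q=5, a=5
  step 5: m=11, q=23, a=1
  step 6: m=12, q=4, a=6
  step 7: m=12, q=23, a=1
  step 8: m=11, q=5, a=5
  step 9: m=14, q=8, a=3
  step 10: m=10, q=17, a=1
  step 11: m=7, q=11, a=2
  step 12: m=15, q=1, a=30
a_12 = 2*a_0 = 30, so the period closes here.
sqrt(236) = [15; 2, 1, 3, 5, 1, 6, 1, 5, 3, 1, 2, 30]
Period length = 12

12


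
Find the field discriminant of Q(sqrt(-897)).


For K = Q(sqrt(d)) with d squarefree: disc(K) = d if d = 1 mod 4, and disc(K) = 4d if d = 2 or 3 mod 4.
Here d = -897, and d mod 4 = 3.
d = 3 mod 4, not 1 (O_K = Z[sqrt(d)]), so disc(K) = 4d = 4 * (-897) = -3588

-3588


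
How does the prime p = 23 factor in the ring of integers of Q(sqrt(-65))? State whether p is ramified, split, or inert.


K = Q(sqrt(-65)). Since d mod 4 = 3, disc(K) = -260.
Check p | disc: -260 mod 23 = 16.
p does not divide disc. Compute Legendre symbol (d/p):
4^((23-1)/2) mod 23 = 1
(d/p) = 1, so p splits: (p) = P*P' with e=1, f=1, g=2.
Therefore p is split.

split


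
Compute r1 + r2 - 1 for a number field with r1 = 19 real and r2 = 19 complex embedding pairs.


By Dirichlet's unit theorem:
rank = r1 + r2 - 1
= 19 + 19 - 1
= 37

37


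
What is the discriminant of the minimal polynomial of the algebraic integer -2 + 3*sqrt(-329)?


The element -2 + 3*sqrt(-329) has minimal polynomial:
x^2 + 4*x + 2965
Discriminant = (4)^2 - 4*(2965)
= 16 - 11860
= -11844

-11844


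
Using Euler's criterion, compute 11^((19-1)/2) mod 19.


p = 19 is prime and the exponent is (p-1)/2 = 9, so by Euler's criterion 11^9 = (11/19) = +1 or -1 mod 19.
Compute by square-and-multiply:
  9 = 8 + 1 (binary 1001)
  Repeated squaring mod 19: 11^1 = 11, 11^2 = 7, 11^4 = 11, 11^8 = 7
  11^9 = 11^8 * 11^1 = 7 * 11 mod 19
    7 * 11 = 77 = 1 mod 19
  11^9 = 1 mod 19
Result 1: 11 is a quadratic residue mod 19.
11^9 mod 19 = 1

1


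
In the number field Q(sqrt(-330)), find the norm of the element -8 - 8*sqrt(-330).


N(a + b*sqrt(d)) = a^2 - d*b^2
= (-8)^2 - (-330)*(-8)^2
= 64 + 21120
= 21184

21184


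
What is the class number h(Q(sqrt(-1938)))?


K = Q(sqrt(-1938)). d mod 4 = 2, so D = disc(K) = 4d = -7752
h(K) equals the number of primitive reduced positive-definite forms (a, b, c) = a*x^2 + b*x*y + c*y^2 with b^2 - 4ac = D,
where reduced means |b| <= a <= c, with b >= 0 whenever |b| = a or a = c, and primitive means gcd(a, b, c) = 1.
Reduced forces 3a^2 <= |D| = 7752, so 1 <= a <= 50; b must have the parity of D, and c = (b^2 - D)/(4a) must be an integer >= a.
Enumerate a = 1..50, b in [-a, a]:
  a=1: (1, 0, 1938)  [1]
  a=2: (2, 0, 969)  [1]
  a=3: (3, 0, 646)  [1]
  a=4..5: none
  a=6: (6, 0, 323)  [1]
  a=7: (7, -2, 277), (7, 2, 277)  [2]
  a=8..10: none
  a=11: (11, -6, 177), (11, 6, 177)  [2]
  a=12: none
  a=13: (13, -10, 151), (13, 10, 151)  [2]
  a=14: (14, -12, 141), (14, 12, 141)  [2]
  a=15..16: none
  a=17: (17, 0, 114)  [1]
  a=18: none
  a=19: (19, 0, 102)  [1]
  a=20: none
  a=21: (21, -12, 94), (21, 12, 94)  [2]
  a=22: (22, -16, 91), (22, 16, 91)  [2]
  a=23..25: none
  a=26: (26, -16, 77), (26, 16, 77)  [2]
  a=27..28: none
  a=29: (29, -22, 71), (29, 22, 71)  [2]
  a=30..32: none
  a=33: (33, -6, 59), (33, 6, 59)  [2]
  a=34: (34, 0, 57)  [1]
  a=35..37: none
  a=38: (38, 0, 51)  [1]
  a=39: (39, -36, 58), (39, 36, 58)  [2]
  a=40..41: none
  a=42: (42, -12, 47), (42, 12, 47)  [2]
  a=43: (43, -26, 49), (43, 26, 49)  [2]
  a=44..50: none
Total reduced forms: 1 + 1 + 1 + 1 + 2 + 2 + 2 + 2 + 1 + 1 + 2 + 2 + 2 + 2 + 2 + 1 + 1 + 2 + 2 + 2 = 32
h = 32

32


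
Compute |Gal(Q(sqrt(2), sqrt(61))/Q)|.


The 2 square roots of distinct primes are multiplicatively independent over Q,
so [K:Q] = 2^2 and Gal(K/Q) is isomorphic to (Z/2Z)^2.
|Gal| = 2^2 = 4

4


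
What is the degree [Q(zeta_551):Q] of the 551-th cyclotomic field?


The degree equals Euler's totient phi(551).
551 = 19 * 29
phi(551) = 504

504


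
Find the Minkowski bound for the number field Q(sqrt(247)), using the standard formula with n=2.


d = 247, d mod 4 = 3, so disc(K) = 4d = 988; |disc(K)| = 988
Real quadratic field, so n = 2, s = r2 = 0, r1 = 2
M = (n!/n^n) * (4/pi)^s * sqrt(|disc(K)|) = (2!/2^2) * (4/pi)^0 * sqrt(988)
= 0.5 * 1.000000 * 31.432467
= 15.7162

15.7162


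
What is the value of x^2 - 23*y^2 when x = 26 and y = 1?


x^2 - d*y^2
= 26^2 - 23*1^2
= 676 - 23
= 653

653


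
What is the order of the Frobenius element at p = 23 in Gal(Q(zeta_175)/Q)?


The Frobenius at p in Gal(Q(zeta_n)/Q) = (Z/nZ)* is the class of p, so its order is ord_175(23), the smallest k >= 1 with 23^k = 1 mod 175.
n = 175 = 5^2 * 7, phi(175) = 120; the order divides phi(n).
Divisors of 120: 1, 2, 3, 4, 5, 6, 8, 10, 12, 15, 20, 24, 30, 40, 60, 120
Repeated squaring mod 175: 23^1 = 23, 23^2 = 4, 23^4 = 16, 23^8 = 81, 23^16 = 86, 23^32 = 46, 23^64 = 16
Test divisors in increasing order:
  k=1: 23^1 = 23 mod 175
  k=2: 23^2 = 4 mod 175
  k=3: 23^3 = 4 * 23 = 92 mod 175
  k=4: 23^4 = 16 mod 175
  k=5: 23^5 = 16 * 23 = 18 mod 175
  k=6: 23^6 = 16 * 4 = 64 mod 175
  k=8: 23^8 = 81 mod 175
  k=10: 23^10 = 81 * 4 = 149 mod 175
  k=12: 23^12 = 81 * 16 = 71 mod 175
  k=15: 23^15 = 81 * 16 * 4 * 23 = 57 mod 175
  k=20: 23^20 = 86 * 16 = 151 mod 175
  k=24: 23^24 = 86 * 81 = 141 mod 175
  k=30: 23^30 = 86 * 81 * 16 * 4 = 99 mod 175
  k=40: 23^40 = 46 * 81 = 51 mod 175
  k=60: 23^60 = 46 * 86 * 81 * 16 = 1 mod 175  <- first divisor giving 1
Order = 60

60


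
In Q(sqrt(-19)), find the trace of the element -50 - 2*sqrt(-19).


Tr(a + b*sqrt(d)) = (a + b*sqrt(d)) + (a - b*sqrt(d)) = 2a
= 2 * (-50)
= -100

-100


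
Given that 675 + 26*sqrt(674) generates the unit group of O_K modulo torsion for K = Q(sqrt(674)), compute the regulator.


epsilon = 675 + 26*sqrt(674)
= 1349.9993
R = ln(1349.9993)
= 7.2079

7.2079


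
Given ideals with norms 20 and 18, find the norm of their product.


N(IJ) = N(I) * N(J)
= 20 * 18
= 360

360


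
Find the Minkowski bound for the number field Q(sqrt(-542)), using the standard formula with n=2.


d = -542, d mod 4 = 2, so disc(K) = 4d = -2168; |disc(K)| = 2168
Imaginary quadratic field, so n = 2, s = r2 = 1, r1 = 0
M = (n!/n^n) * (4/pi)^s * sqrt(|disc(K)|) = (2!/2^2) * (4/pi)^1 * sqrt(2168)
= 0.5 * 1.273240 * 46.561787
= 29.6422

29.6422


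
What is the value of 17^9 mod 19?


p = 19 is prime and the exponent is (p-1)/2 = 9, so by Euler's criterion 17^9 = (17/19) = +1 or -1 mod 19.
Compute by square-and-multiply:
  9 = 8 + 1 (binary 1001)
  Repeated squaring mod 19: 17^1 = 17, 17^2 = 4, 17^4 = 16, 17^8 = 9
  17^9 = 17^8 * 17^1 = 9 * 17 mod 19
    9 * 17 = 153 = 1 mod 19
  17^9 = 1 mod 19
Result 1: 17 is a quadratic residue mod 19.
17^9 mod 19 = 1

1


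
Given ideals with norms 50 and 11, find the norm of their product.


N(IJ) = N(I) * N(J)
= 50 * 11
= 550

550


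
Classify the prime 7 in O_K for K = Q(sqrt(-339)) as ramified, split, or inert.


K = Q(sqrt(-339)). Since d mod 4 = 1, disc(K) = -339.
Check p | disc: -339 mod 7 = 4.
p does not divide disc. Compute Legendre symbol (d/p):
4^((7-1)/2) mod 7 = 1
(d/p) = 1, so p splits: (p) = P*P' with e=1, f=1, g=2.
Therefore p is split.

split


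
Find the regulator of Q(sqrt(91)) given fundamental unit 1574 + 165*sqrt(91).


epsilon = 1574 + 165*sqrt(91)
= 3147.9997
R = ln(3147.9997)
= 8.0545

8.0545


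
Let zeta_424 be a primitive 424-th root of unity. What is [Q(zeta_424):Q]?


The degree equals Euler's totient phi(424).
424 = 2^3 * 53
phi(424) = 208

208


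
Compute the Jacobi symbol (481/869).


Compute (481/869) via quadratic reciprocity:
  reciprocity: (481/869) -> +(869/481)
  reduce: (388/481)
  pull out 2: (2/481) = +1  (since 481 mod 8 = 1)
  pull out 2: (2/481) = +1  (since 481 mod 8 = 1)
  reciprocity: (97/481) -> +(481/97)
  reduce: (93/97)
  reciprocity: (93/97) -> +(97/93)
  reduce: (4/93)
  pull out 2: (2/93) = -1  (since 93 mod 8 = 5)
  pull out 2: (2/93) = -1  (since 93 mod 8 = 5)
  (1/93) = 1
Product of signs = 1

1


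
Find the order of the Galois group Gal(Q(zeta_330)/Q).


|Gal(Q(zeta_330)/Q)| = phi(330)
= 80

80


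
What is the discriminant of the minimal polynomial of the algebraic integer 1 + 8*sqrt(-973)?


The element 1 + 8*sqrt(-973) has minimal polynomial:
x^2 - 2*x + 62273
Discriminant = (-2)^2 - 4*(62273)
= 4 - 249092
= -249088

-249088


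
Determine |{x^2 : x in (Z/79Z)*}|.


For prime p, the number of non-zero quadratic residues is (p-1)/2.
= (79-1)/2
= 39

39


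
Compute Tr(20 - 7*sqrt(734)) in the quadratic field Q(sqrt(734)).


Tr(a + b*sqrt(d)) = (a + b*sqrt(d)) + (a - b*sqrt(d)) = 2a
= 2 * (20)
= 40

40


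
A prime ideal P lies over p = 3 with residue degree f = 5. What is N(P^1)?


N(P^a) = p^(a*f)
= 3^(1*5)
= 3^5
= 243

243


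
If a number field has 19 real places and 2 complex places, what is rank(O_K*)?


By Dirichlet's unit theorem:
rank = r1 + r2 - 1
= 19 + 2 - 1
= 20

20


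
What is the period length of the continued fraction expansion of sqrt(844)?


Run the CF algorithm for sqrt(844).
a_0 = floor(sqrt(844)) = 29; set m_0=0, q_0=1.
Recurrence: m' = q*a - m,  q' = (d - m'^2)/q,  a' = floor((a_0 + m')/q').
  step 1: m=29, q=3, a=19
  step 2: m=28, q=20, a=2
  step 3: m=12, q=35, a=1
  step 4: m=23, q=9, a=5
  step 5: m=22, q=40, a=1
  step 6: m=18, q=13, a=3
  step 7: m=21, q=31, a=1
  step 8: m=10, q=24, a=1
  step 9: m=14, q=27, a=1
  step 10: m=13, q=25, a=1
  step 11: m=12, q=28, a=1
  step 12: m=16, q=21, a=2
  step 13: m=26, q=8, a=6
  step 14: m=22, q=45, a=1
  step 15: m=23, q=7, a=7
  step 16: m=26, q=24, a=2
  step 17: m=22, q=15, a=3
  step 18: m=23, q=21, a=2
  step 19: m=19, q=23, a=2
  step 20: m=27, q=5, a=11
  step 21: m=28, q=12, a=4
  step 22: m=20, q=37, a=1
  step 23: m=17, q=15, a=3
  step 24: m=28, q=4, a=14
  step 25: m=28, q=15, a=3
  step 26: m=17, q=37, a=1
  step 27: m=20, q=12, a=4
  step 28: m=28, q=5, a=11
  step 29: m=27, q=23, a=2
  step 30: m=19, q=21, a=2
  step 31: m=23, q=15, a=3
  step 32: m=22, q=24, a=2
  step 33: m=26, q=7, a=7
  step 34: m=23, q=45, a=1
  step 35: m=22, q=8, a=6
  step 36: m=26, q=21, a=2
  step 37: m=16, q=28, a=1
  step 38: m=12, q=25, a=1
  step 39: m=13, q=27, a=1
  step 40: m=14, q=24, a=1
  step 41: m=10, q=31, a=1
  step 42: m=21, q=13, a=3
  step 43: m=18, q=40, a=1
  step 44: m=22, q=9, a=5
  step 45: m=23, q=35, a=1
  step 46: m=12, q=20, a=2
  step 47: m=28, q=3, a=19
  step 48: m=29, q=1, a=58
a_48 = 2*a_0 = 58, so the period closes here.
sqrt(844) = [29; 19, 2, 1, 5, 1, 3, 1, 1, 1, 1, 1, 2, 6, 1, 7, 2, 3, 2, 2, 11, 4, 1, 3, 14, 3, 1, 4, 11, 2, 2, 3, 2, 7, 1, 6, 2, 1, 1, 1, 1, 1, 3, 1, 5, 1, 2, 19, 58]
Period length = 48

48


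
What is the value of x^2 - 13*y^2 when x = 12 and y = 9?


x^2 - d*y^2
= 12^2 - 13*9^2
= 144 - 1053
= -909

-909


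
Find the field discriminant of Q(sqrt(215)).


For K = Q(sqrt(d)) with d squarefree: disc(K) = d if d = 1 mod 4, and disc(K) = 4d if d = 2 or 3 mod 4.
Here d = 215, and d mod 4 = 3.
d = 3 mod 4, not 1 (O_K = Z[sqrt(d)]), so disc(K) = 4d = 4 * (215) = 860

860


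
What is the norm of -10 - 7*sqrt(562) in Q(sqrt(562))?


N(a + b*sqrt(d)) = a^2 - d*b^2
= (-10)^2 - (562)*(-7)^2
= 100 - 27538
= -27438

-27438


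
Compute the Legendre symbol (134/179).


p = 179 is prime, so compute (134/179) with the reciprocity algorithm (Jacobi-symbol steps: pull out 2s via (2/n), flip via reciprocity, reduce):
  pull out 2: (2/179) = -1  (since 179 mod 8 = 3)
  reciprocity: (67/179) -> -(179/67)
  reduce: (45/67)
  reciprocity: (45/67) -> +(67/45)
  reduce: (22/45)
  pull out 2: (2/45) = -1  (since 45 mod 8 = 5)
  reciprocity: (11/45) -> +(45/11)
  reduce: (1/11)
  (1/11) = 1
Product of signs = -1
(134/179) = -1

-1


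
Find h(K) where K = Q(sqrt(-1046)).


K = Q(sqrt(-1046)). d mod 4 = 2, so D = disc(K) = 4d = -4184
h(K) equals the number of primitive reduced positive-definite forms (a, b, c) = a*x^2 + b*x*y + c*y^2 with b^2 - 4ac = D,
where reduced means |b| <= a <= c, with b >= 0 whenever |b| = a or a = c, and primitive means gcd(a, b, c) = 1.
Reduced forces 3a^2 <= |D| = 4184, so 1 <= a <= 37; b must have the parity of D, and c = (b^2 - D)/(4a) must be an integer >= a.
Enumerate a = 1..37, b in [-a, a]:
  a=1: (1, 0, 1046)  [1]
  a=2: (2, 0, 523)  [1]
  a=3: (3, -2, 349), (3, 2, 349)  [2]
  a=4: none
  a=5: (5, -4, 210), (5, 4, 210)  [2]
  a=6: (6, -4, 175), (6, 4, 175)  [2]
  a=7: (7, -4, 150), (7, 4, 150)  [2]
  a=8: none
  a=9: (9, -8, 118), (9, 8, 118)  [2]
  a=10: (10, -4, 105), (10, 4, 105)  [2]
  a=11..13: none
  a=14: (14, -4, 75), (14, 4, 75)  [2]
  a=15: (15, -14, 73), (15, -4, 70), (15, 4, 70), (15, 14, 73)  [4]
  a=16: none
  a=17: (17, -10, 63), (17, 10, 63)  [2]
  a=18: (18, -8, 59), (18, 8, 59)  [2]
  a=19..20: none
  a=21: (21, -10, 51), (21, -4, 50), (21, 4, 50), (21, 10, 51)  [4]
  a=22: none
  a=23: (23, -18, 49), (23, 18, 49)  [2]
  a=24: none
  a=25: (25, -4, 42), (25, 4, 42)  [2]
  a=26: none
  a=27: (27, -26, 45), (27, 26, 45)  [2]
  a=28..29: none
  a=30: (30, -16, 37), (30, -4, 35), (30, 4, 35), (30, 16, 37)  [4]
  a=31: (31, -30, 41), (31, 30, 41)  [2]
  a=32..33: none
  a=34: (34, -24, 35), (34, 24, 35)  [2]
  a=35..37: none
Total reduced forms: 1 + 1 + 2 + 2 + 2 + 2 + 2 + 2 + 2 + 4 + 2 + 2 + 4 + 2 + 2 + 2 + 4 + 2 + 2 = 42
h = 42

42


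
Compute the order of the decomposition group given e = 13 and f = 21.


|D_P| = e * f
= 13 * 21
= 273

273


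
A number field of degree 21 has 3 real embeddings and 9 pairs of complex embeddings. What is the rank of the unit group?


By Dirichlet's unit theorem:
rank = r1 + r2 - 1
= 3 + 9 - 1
= 11

11


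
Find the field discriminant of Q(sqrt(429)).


For K = Q(sqrt(d)) with d squarefree: disc(K) = d if d = 1 mod 4, and disc(K) = 4d if d = 2 or 3 mod 4.
Here d = 429, and d mod 4 = 1.
d = 1 mod 4 (O_K = Z[(1+sqrt(d))/2]), so disc(K) = d = 429

429


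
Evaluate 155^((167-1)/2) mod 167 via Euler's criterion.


p = 167 is prime and the exponent is (p-1)/2 = 83, so by Euler's criterion 155^83 = (155/167) = +1 or -1 mod 167.
Compute by square-and-multiply:
  83 = 64 + 16 + 2 + 1 (binary 1010011)
  Repeated squaring mod 167: 155^1 = 155, 155^2 = 144, 155^4 = 28, 155^8 = 116, 155^16 = 96, 155^32 = 31, 155^64 = 126
  155^83 = 155^64 * 155^16 * 155^2 * 155^1 = 126 * 96 * 144 * 155 mod 167
    126 * 96 = 12096 = 72 mod 167
    72 * 144 = 10368 = 14 mod 167
    14 * 155 = 2170 = 166 mod 167
  155^83 = 166 mod 167
Result 166 = p - 1 = -1 mod 167: 155 is a quadratic non-residue mod 167. As a residue in [0, p-1] the value is 166.
155^83 mod 167 = 166

166


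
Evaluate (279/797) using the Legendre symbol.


p = 797 is prime, so compute (279/797) with the reciprocity algorithm (Jacobi-symbol steps: pull out 2s via (2/n), flip via reciprocity, reduce):
  reciprocity: (279/797) -> +(797/279)
  reduce: (239/279)
  reciprocity: (239/279) -> -(279/239)
  reduce: (40/239)
  pull out 2: (2/239) = +1  (since 239 mod 8 = 7)
  pull out 2: (2/239) = +1  (since 239 mod 8 = 7)
  pull out 2: (2/239) = +1  (since 239 mod 8 = 7)
  reciprocity: (5/239) -> +(239/5)
  reduce: (4/5)
  pull out 2: (2/5) = -1  (since 5 mod 8 = 5)
  pull out 2: (2/5) = -1  (since 5 mod 8 = 5)
  (1/5) = 1
Product of signs = -1
(279/797) = -1

-1


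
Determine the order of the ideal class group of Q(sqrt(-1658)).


K = Q(sqrt(-1658)). d mod 4 = 2, so D = disc(K) = 4d = -6632
h(K) equals the number of primitive reduced positive-definite forms (a, b, c) = a*x^2 + b*x*y + c*y^2 with b^2 - 4ac = D,
where reduced means |b| <= a <= c, with b >= 0 whenever |b| = a or a = c, and primitive means gcd(a, b, c) = 1.
Reduced forces 3a^2 <= |D| = 6632, so 1 <= a <= 47; b must have the parity of D, and c = (b^2 - D)/(4a) must be an integer >= a.
Enumerate a = 1..47, b in [-a, a]:
  a=1: (1, 0, 1658)  [1]
  a=2: (2, 0, 829)  [1]
  a=3: (3, -2, 553), (3, 2, 553)  [2]
  a=4..5: none
  a=6: (6, -4, 277), (6, 4, 277)  [2]
  a=7: (7, -2, 237), (7, 2, 237)  [2]
  a=8: none
  a=9: (9, -8, 186), (9, 8, 186)  [2]
  a=10: none
  a=11: (11, -10, 153), (11, 10, 153)  [2]
  a=12..13: none
  a=14: (14, -12, 121), (14, 12, 121)  [2]
  a=15..16: none
  a=17: (17, -10, 99), (17, 10, 99)  [2]
  a=18: (18, -8, 93), (18, 8, 93)  [2]
  a=19..20: none
  a=21: (21, -16, 82), (21, -2, 79), (21, 2, 79), (21, 16, 82)  [4]
  a=22: (22, -12, 77), (22, 12, 77)  [2]
  a=23..26: none
  a=27: (27, -8, 62), (27, 8, 62)  [2]
  a=28: none
  a=29: (29, -26, 63), (29, 26, 63)  [2]
  a=30: none
  a=31: (31, -8, 54), (31, 8, 54)  [2]
  a=32: none
  a=33: (33, -32, 58), (33, -10, 51), (33, 10, 51), (33, 32, 58)  [4]
  a=34: (34, -24, 53), (34, 24, 53)  [2]
  a=35..36: none
  a=37: (37, -18, 47), (37, 18, 47)  [2]
  a=38..40: none
  a=41: (41, -16, 42), (41, 16, 42)  [2]
  a=42: (42, -40, 49), (42, 40, 49)  [2]
  a=43..47: none
Total reduced forms: 1 + 1 + 2 + 2 + 2 + 2 + 2 + 2 + 2 + 2 + 4 + 2 + 2 + 2 + 2 + 4 + 2 + 2 + 2 + 2 = 42
h = 42

42


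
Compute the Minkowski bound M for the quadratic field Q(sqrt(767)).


d = 767, d mod 4 = 3, so disc(K) = 4d = 3068; |disc(K)| = 3068
Real quadratic field, so n = 2, s = r2 = 0, r1 = 2
M = (n!/n^n) * (4/pi)^s * sqrt(|disc(K)|) = (2!/2^2) * (4/pi)^0 * sqrt(3068)
= 0.5 * 1.000000 * 55.389530
= 27.6948

27.6948


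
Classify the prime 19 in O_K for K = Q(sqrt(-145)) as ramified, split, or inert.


K = Q(sqrt(-145)). Since d mod 4 = 3, disc(K) = -580.
Check p | disc: -580 mod 19 = 9.
p does not divide disc. Compute Legendre symbol (d/p):
7^((19-1)/2) mod 19 = 1
(d/p) = 1, so p splits: (p) = P*P' with e=1, f=1, g=2.
Therefore p is split.

split


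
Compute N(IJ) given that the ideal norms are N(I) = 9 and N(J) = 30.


N(IJ) = N(I) * N(J)
= 9 * 30
= 270

270


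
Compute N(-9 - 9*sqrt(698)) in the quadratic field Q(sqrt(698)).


N(a + b*sqrt(d)) = a^2 - d*b^2
= (-9)^2 - (698)*(-9)^2
= 81 - 56538
= -56457

-56457


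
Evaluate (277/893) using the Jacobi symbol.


Compute (277/893) via quadratic reciprocity:
  reciprocity: (277/893) -> +(893/277)
  reduce: (62/277)
  pull out 2: (2/277) = -1  (since 277 mod 8 = 5)
  reciprocity: (31/277) -> +(277/31)
  reduce: (29/31)
  reciprocity: (29/31) -> +(31/29)
  reduce: (2/29)
  pull out 2: (2/29) = -1  (since 29 mod 8 = 5)
  (1/29) = 1
Product of signs = 1

1


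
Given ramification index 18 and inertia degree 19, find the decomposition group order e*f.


|D_P| = e * f
= 18 * 19
= 342

342


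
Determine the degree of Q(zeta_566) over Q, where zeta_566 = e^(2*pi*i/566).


The degree equals Euler's totient phi(566).
566 = 2 * 283
phi(566) = 282

282


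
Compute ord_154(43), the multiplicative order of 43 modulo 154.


We want ord_154(43), the smallest k >= 1 with 43^k = 1 mod 154.
n = 154 = 2 * 7 * 11, phi(154) = 60; the order divides phi(n).
Divisors of 60: 1, 2, 3, 4, 5, 6, 10, 12, 15, 20, 30, 60
Repeated squaring mod 154: 43^1 = 43, 43^2 = 1, 43^4 = 1, 43^8 = 1, 43^16 = 1, 43^32 = 1
Test divisors in increasing order:
  k=1: 43^1 = 43 mod 154
  k=2: 43^2 = 1 mod 154  <- first divisor giving 1
Order = 2

2


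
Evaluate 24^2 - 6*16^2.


x^2 - d*y^2
= 24^2 - 6*16^2
= 576 - 1536
= -960

-960


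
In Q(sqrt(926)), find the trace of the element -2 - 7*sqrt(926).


Tr(a + b*sqrt(d)) = (a + b*sqrt(d)) + (a - b*sqrt(d)) = 2a
= 2 * (-2)
= -4

-4


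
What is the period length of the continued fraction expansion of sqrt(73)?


Run the CF algorithm for sqrt(73).
a_0 = floor(sqrt(73)) = 8; set m_0=0, q_0=1.
Recurrence: m' = q*a - m,  q' = (d - m'^2)/q,  a' = floor((a_0 + m')/q').
  step 1: m=8, q=9, a=1
  step 2: m=1, q=8, a=1
  step 3: m=7, q=3, a=5
  step 4: m=8, q=3, a=5
  step 5: m=7, q=8, a=1
  step 6: m=1, q=9, a=1
  step 7: m=8, q=1, a=16
a_7 = 2*a_0 = 16, so the period closes here.
sqrt(73) = [8; 1, 1, 5, 5, 1, 1, 16]
Period length = 7

7


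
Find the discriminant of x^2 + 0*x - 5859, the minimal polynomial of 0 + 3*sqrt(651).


The element 0 + 3*sqrt(651) has minimal polynomial:
x^2 + 0*x - 5859
Discriminant = (0)^2 - 4*(-5859)
= 0 + 23436
= 23436

23436


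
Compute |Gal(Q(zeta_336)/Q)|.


|Gal(Q(zeta_336)/Q)| = phi(336)
= 96

96


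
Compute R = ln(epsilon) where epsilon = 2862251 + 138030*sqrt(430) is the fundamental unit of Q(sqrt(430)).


epsilon = 2862251 + 138030*sqrt(430)
= 5.7245e+06
R = ln(5.7245e+06)
= 15.5603

15.5603


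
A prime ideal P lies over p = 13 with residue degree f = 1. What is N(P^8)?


N(P^a) = p^(a*f)
= 13^(8*1)
= 13^8
= 815730721

815730721


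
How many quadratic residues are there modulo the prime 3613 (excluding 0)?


For prime p, the number of non-zero quadratic residues is (p-1)/2.
= (3613-1)/2
= 1806

1806


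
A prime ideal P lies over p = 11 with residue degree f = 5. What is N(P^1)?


N(P^a) = p^(a*f)
= 11^(1*5)
= 11^5
= 161051

161051


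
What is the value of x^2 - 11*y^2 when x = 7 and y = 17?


x^2 - d*y^2
= 7^2 - 11*17^2
= 49 - 3179
= -3130

-3130


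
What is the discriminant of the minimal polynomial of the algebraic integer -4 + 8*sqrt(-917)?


The element -4 + 8*sqrt(-917) has minimal polynomial:
x^2 + 8*x + 58704
Discriminant = (8)^2 - 4*(58704)
= 64 - 234816
= -234752

-234752


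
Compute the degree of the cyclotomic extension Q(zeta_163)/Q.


The degree equals Euler's totient phi(163).
163 = 163
phi(163) = 162

162


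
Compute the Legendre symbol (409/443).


p = 443 is prime, so compute (409/443) with the reciprocity algorithm (Jacobi-symbol steps: pull out 2s via (2/n), flip via reciprocity, reduce):
  reciprocity: (409/443) -> +(443/409)
  reduce: (34/409)
  pull out 2: (2/409) = +1  (since 409 mod 8 = 1)
  reciprocity: (17/409) -> +(409/17)
  reduce: (1/17)
  (1/17) = 1
Product of signs = 1
(409/443) = 1

1


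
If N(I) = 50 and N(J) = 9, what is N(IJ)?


N(IJ) = N(I) * N(J)
= 50 * 9
= 450

450


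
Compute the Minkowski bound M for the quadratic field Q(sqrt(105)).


d = 105, d mod 4 = 1, so disc(K) = d = 105; |disc(K)| = 105
Real quadratic field, so n = 2, s = r2 = 0, r1 = 2
M = (n!/n^n) * (4/pi)^s * sqrt(|disc(K)|) = (2!/2^2) * (4/pi)^0 * sqrt(105)
= 0.5 * 1.000000 * 10.246951
= 5.1235

5.1235
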